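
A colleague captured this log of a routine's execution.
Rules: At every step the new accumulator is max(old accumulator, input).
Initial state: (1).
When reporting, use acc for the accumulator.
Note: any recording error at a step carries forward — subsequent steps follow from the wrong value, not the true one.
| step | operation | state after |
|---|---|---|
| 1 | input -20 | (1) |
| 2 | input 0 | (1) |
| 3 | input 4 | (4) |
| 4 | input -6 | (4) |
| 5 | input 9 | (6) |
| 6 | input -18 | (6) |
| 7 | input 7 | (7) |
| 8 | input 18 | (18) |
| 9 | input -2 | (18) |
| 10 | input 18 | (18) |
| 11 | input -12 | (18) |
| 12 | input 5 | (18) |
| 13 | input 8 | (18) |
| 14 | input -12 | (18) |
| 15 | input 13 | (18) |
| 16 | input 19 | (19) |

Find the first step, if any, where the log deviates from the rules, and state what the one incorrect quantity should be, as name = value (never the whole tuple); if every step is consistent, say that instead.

Step 1: acc = max(1, -20) = 1 — matches.
Step 2: acc = max(1, 0) = 1 — confirmed correct.
Step 3: acc = max(1, 4) = 4 — same as recorded.
Step 4: acc = max(4, -6) = 4 — exactly as logged.
Step 5: acc = max(4, 9) = 9 — not what was recorded.
Conclusion: step 5 carries the first error; the entry should be acc = 9.

step 5, acc = 9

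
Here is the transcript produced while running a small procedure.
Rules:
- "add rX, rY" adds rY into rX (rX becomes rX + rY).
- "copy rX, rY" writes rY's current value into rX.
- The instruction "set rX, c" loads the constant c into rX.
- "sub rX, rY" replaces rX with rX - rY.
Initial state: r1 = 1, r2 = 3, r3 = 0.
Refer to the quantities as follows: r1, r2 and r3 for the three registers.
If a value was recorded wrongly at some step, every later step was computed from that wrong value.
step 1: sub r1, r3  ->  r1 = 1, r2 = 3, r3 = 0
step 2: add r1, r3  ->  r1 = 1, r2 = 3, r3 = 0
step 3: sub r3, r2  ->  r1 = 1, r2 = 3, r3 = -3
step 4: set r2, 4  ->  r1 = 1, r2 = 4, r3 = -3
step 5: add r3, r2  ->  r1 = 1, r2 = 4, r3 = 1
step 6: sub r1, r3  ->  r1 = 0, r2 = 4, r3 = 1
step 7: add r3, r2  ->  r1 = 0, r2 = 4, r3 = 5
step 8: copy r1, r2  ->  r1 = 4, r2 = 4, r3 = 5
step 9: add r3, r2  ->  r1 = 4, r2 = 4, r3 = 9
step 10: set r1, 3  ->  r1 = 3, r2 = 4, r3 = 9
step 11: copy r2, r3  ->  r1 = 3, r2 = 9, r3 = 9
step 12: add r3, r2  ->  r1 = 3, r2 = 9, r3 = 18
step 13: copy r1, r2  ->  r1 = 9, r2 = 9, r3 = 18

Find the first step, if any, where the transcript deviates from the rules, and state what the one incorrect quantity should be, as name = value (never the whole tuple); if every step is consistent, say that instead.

no error

Recomputing the run from the initial state:
step 1: r1 = 1, r2 = 3, r3 = 0
step 2: r1 = 1, r2 = 3, r3 = 0
step 3: r1 = 1, r2 = 3, r3 = -3
step 4: r1 = 1, r2 = 4, r3 = -3
step 5: r1 = 1, r2 = 4, r3 = 1
step 6: r1 = 0, r2 = 4, r3 = 1
step 7: r1 = 0, r2 = 4, r3 = 5
step 8: r1 = 4, r2 = 4, r3 = 5
step 9: r1 = 4, r2 = 4, r3 = 9
step 10: r1 = 3, r2 = 4, r3 = 9
step 11: r1 = 3, r2 = 9, r3 = 9
step 12: r1 = 3, r2 = 9, r3 = 18
step 13: r1 = 9, r2 = 9, r3 = 18
This matches the transcript at every step.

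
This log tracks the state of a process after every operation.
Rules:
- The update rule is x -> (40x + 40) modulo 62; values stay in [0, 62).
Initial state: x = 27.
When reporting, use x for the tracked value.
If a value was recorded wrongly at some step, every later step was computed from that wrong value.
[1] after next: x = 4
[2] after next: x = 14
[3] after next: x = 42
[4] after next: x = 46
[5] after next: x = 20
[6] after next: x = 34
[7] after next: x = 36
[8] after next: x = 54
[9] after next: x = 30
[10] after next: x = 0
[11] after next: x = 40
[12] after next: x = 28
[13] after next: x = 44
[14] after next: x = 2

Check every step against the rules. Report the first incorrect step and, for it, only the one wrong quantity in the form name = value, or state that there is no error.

Recomputing the run from the initial state:
step 1: x = 4
step 2: x = 14
step 3: x = 42
step 4: x = 46
step 5: x = 20
step 6: x = 34
step 7: x = 36
step 8: x = 54
step 9: x = 30
step 10: x = 0
step 11: x = 40
step 12: x = 28
step 13: x = 44
step 14: x = 2
This matches the log at every step.

no error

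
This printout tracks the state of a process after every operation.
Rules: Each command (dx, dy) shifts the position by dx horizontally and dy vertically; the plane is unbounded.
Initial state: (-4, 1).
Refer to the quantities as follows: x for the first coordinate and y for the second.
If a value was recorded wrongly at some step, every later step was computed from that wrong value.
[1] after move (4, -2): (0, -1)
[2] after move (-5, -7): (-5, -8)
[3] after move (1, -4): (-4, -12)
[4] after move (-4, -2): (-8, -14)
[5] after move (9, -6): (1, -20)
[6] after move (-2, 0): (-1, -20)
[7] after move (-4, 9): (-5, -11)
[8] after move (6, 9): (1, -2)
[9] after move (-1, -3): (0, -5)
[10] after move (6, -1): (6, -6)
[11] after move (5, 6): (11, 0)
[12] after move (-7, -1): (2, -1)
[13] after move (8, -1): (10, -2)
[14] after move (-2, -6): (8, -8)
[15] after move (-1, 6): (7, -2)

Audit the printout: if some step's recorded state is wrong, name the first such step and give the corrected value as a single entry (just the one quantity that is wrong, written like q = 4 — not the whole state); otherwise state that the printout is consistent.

1. x = -4 + (4) = 0, y = 1 + (-2) = -1 (checks out)
2. x = 0 + (-5) = -5, y = -1 + (-7) = -8 (in agreement)
3. x = -5 + (1) = -4, y = -8 + (-4) = -12 (same as recorded)
4. x = -4 + (-4) = -8, y = -12 + (-2) = -14 (exactly as logged)
5. x = -8 + (9) = 1, y = -14 + (-6) = -20 (verified)
6. x = 1 + (-2) = -1, y = -20 + (0) = -20 (same as recorded)
7. x = -1 + (-4) = -5, y = -20 + (9) = -11 (same as recorded)
8. x = -5 + (6) = 1, y = -11 + (9) = -2 (in agreement)
9. x = 1 + (-1) = 0, y = -2 + (-3) = -5 (agrees with the printout)
10. x = 0 + (6) = 6, y = -5 + (-1) = -6 (confirmed correct)
11. x = 6 + (5) = 11, y = -6 + (6) = 0 (no discrepancy)
12. x = 11 + (-7) = 4, y = 0 + (-1) = -1 (the printout has a different value)
First deviation found at step 12; the corrected entry is x = 4.

step 12, x = 4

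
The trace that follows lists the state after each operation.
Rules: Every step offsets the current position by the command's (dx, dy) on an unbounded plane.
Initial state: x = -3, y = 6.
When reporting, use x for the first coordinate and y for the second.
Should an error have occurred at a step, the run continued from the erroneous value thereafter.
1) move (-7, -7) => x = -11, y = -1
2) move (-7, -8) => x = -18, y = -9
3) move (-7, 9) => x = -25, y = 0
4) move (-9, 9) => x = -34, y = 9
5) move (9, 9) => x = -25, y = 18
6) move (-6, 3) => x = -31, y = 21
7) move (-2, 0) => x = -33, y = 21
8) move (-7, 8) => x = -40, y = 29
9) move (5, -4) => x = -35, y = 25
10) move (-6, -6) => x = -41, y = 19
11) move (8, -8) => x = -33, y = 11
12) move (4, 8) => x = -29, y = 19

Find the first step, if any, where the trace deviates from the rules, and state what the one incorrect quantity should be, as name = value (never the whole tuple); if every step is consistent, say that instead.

step 1: x = -3 + (-7) = -10, y = 6 + (-7) = -1 -> the recorded entry deviates here
That makes step 1 the first incorrect line — x = -10 is what it should show.

step 1, x = -10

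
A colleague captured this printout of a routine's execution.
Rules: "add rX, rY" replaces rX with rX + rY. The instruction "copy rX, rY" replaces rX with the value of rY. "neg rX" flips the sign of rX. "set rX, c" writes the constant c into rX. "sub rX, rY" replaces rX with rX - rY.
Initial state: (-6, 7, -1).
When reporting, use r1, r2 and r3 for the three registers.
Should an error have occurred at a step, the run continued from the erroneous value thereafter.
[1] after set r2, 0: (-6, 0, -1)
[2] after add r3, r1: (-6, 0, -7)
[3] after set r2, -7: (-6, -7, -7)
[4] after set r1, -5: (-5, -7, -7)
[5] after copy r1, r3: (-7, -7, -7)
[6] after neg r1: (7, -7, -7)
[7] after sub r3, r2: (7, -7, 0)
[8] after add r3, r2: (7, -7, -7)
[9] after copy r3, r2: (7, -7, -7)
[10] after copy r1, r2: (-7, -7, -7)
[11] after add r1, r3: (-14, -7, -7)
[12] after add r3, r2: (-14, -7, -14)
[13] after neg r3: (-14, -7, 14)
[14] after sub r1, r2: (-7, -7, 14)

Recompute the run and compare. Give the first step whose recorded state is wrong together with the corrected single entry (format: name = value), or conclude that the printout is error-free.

1. r2 = 0 (consistent with the printout)
2. r3 = -1 + -6 = -7 (agrees with the printout)
3. r2 = -7 (exactly as logged)
4. r1 = -5 (consistent with the printout)
5. r1 = -7 (matches)
6. r1 = -(-7) = 7 (consistent with the printout)
7. r3 = -7 - -7 = 0 (in agreement)
8. r3 = 0 + -7 = -7 (consistent with the printout)
9. r3 = -7 (no discrepancy)
10. r1 = -7 (no discrepancy)
11. r1 = -7 + -7 = -14 (matches)
12. r3 = -7 + -7 = -14 (agrees with the printout)
13. r3 = -(-14) = 14 (verified)
14. r1 = -14 - -7 = -7 (confirmed correct)
No step deviates from the rules.

no error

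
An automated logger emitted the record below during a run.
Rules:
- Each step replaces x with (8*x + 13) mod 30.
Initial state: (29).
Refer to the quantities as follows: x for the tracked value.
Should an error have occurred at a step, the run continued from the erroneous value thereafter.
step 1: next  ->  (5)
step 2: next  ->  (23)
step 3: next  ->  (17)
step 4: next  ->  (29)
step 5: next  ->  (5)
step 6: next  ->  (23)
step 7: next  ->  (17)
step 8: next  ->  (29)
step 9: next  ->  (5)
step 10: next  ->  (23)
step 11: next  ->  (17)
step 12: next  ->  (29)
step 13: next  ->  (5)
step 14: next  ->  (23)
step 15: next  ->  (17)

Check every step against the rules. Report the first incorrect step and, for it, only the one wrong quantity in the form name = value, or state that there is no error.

no error

step 1: x = (8*29 + 13) mod 30 = 5 -> checks out
step 2: x = (8*5 + 13) mod 30 = 23 -> consistent with the record
step 3: x = (8*23 + 13) mod 30 = 17 -> confirmed correct
step 4: x = (8*17 + 13) mod 30 = 29 -> no discrepancy
step 5: x = (8*29 + 13) mod 30 = 5 -> agrees with the record
step 6: x = (8*5 + 13) mod 30 = 23 -> checks out
step 7: x = (8*23 + 13) mod 30 = 17 -> confirmed correct
step 8: x = (8*17 + 13) mod 30 = 29 -> checks out
step 9: x = (8*29 + 13) mod 30 = 5 -> exactly as logged
step 10: x = (8*5 + 13) mod 30 = 23 -> no discrepancy
step 11: x = (8*23 + 13) mod 30 = 17 -> in agreement
step 12: x = (8*17 + 13) mod 30 = 29 -> consistent with the record
step 13: x = (8*29 + 13) mod 30 = 5 -> agrees with the record
step 14: x = (8*5 + 13) mod 30 = 23 -> checks out
step 15: x = (8*23 + 13) mod 30 = 17 -> exactly as logged
All steps check out; nothing to correct.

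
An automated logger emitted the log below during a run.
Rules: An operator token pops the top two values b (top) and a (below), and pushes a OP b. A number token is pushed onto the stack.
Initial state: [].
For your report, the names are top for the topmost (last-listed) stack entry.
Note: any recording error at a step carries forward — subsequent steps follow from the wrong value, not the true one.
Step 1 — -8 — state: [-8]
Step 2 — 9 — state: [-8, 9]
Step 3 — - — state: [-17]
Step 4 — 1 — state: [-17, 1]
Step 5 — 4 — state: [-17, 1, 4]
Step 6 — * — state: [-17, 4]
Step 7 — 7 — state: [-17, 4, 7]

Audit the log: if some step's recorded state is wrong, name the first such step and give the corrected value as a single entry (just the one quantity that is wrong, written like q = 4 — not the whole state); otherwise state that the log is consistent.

no error

step 1: push -8: top = -8 -> agrees with the log
step 2: push 9: top = 9 -> in agreement
step 3: -8 - 9 = -17 -> agrees with the log
step 4: push 1: top = 1 -> same as recorded
step 5: push 4: top = 4 -> checks out
step 6: 1 * 4 = 4 -> consistent with the log
step 7: push 7: top = 7 -> consistent with the log
No step deviates from the rules.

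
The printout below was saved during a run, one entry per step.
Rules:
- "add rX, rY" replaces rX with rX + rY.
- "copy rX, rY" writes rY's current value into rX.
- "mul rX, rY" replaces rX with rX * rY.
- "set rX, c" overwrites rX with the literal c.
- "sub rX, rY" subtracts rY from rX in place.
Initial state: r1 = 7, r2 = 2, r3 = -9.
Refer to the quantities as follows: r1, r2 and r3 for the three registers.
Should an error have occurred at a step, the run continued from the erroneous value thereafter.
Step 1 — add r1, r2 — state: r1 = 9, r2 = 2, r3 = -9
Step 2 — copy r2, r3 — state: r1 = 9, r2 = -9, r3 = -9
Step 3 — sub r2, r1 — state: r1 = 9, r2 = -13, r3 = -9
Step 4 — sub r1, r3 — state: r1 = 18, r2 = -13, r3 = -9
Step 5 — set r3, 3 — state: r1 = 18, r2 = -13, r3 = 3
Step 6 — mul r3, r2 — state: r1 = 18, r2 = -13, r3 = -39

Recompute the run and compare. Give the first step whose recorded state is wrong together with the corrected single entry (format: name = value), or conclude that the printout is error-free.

Recomputing the run from the initial state:
step 1: r1 = 9, r2 = 2, r3 = -9
step 2: r1 = 9, r2 = -9, r3 = -9
step 3: r1 = 9, r2 = -18, r3 = -9
step 4: r1 = 18, r2 = -18, r3 = -9
step 5: r1 = 18, r2 = -18, r3 = 3
step 6: r1 = 18, r2 = -18, r3 = -54
The first disagreement with the printout is at step 3, where the value should be r2 = -18.

step 3, r2 = -18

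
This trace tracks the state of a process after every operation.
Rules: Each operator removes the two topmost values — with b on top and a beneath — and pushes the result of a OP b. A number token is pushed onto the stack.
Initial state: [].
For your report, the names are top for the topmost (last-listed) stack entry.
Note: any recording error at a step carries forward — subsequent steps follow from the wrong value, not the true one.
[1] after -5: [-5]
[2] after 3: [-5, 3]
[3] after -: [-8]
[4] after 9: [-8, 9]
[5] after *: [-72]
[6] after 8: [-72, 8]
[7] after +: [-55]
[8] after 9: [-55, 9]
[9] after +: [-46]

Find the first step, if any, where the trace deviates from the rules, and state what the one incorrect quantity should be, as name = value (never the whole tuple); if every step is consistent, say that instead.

Recomputing the run from the initial state:
step 1: [-5]
step 2: [-5, 3]
step 3: [-8]
step 4: [-8, 9]
step 5: [-72]
step 6: [-72, 8]
step 7: [-64]
step 8: [-64, 9]
step 9: [-55]
The first disagreement with the trace is at step 7, where the value should be top = -64.

step 7, top = -64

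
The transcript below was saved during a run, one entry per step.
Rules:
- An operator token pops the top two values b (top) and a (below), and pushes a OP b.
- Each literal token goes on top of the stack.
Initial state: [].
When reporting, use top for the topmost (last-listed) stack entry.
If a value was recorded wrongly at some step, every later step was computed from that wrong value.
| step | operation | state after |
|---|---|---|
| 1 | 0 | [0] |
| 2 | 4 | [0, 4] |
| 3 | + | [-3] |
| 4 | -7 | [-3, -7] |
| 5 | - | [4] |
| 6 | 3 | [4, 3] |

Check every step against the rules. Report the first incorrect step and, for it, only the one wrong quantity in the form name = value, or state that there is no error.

step 1: push 0: top = 0 -> exactly as logged
step 2: push 4: top = 4 -> same as recorded
step 3: 0 + 4 = 4 -> the recorded entry deviates here
The audit stops at step 3: the recorded entry is wrong and should be top = 4.

step 3, top = 4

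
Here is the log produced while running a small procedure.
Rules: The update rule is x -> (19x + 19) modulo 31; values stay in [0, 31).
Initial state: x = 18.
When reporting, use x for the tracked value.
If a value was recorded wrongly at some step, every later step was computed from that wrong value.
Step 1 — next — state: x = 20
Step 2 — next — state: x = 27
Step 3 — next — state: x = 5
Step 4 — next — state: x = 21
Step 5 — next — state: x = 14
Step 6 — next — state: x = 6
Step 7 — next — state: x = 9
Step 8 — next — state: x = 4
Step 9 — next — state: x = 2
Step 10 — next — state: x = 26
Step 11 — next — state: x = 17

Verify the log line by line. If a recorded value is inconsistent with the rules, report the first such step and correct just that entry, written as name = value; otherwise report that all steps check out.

step 5, x = 15

1. x = (19*18 + 19) mod 31 = 20 (in agreement)
2. x = (19*20 + 19) mod 31 = 27 (verified)
3. x = (19*27 + 19) mod 31 = 5 (same as recorded)
4. x = (19*5 + 19) mod 31 = 21 (consistent with the log)
5. x = (19*21 + 19) mod 31 = 15 (the recorded entry deviates here)
That makes step 5 the first incorrect line — x = 15 is what it should show.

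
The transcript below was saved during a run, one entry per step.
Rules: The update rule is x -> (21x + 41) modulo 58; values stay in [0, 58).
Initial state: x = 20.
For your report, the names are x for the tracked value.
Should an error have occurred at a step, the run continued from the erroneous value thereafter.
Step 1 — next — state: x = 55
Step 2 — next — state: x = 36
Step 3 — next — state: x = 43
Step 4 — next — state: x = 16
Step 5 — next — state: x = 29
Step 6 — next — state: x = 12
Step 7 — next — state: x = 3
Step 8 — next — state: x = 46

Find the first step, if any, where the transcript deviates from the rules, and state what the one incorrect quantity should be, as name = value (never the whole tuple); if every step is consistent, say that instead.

Step 1: x = (21*20 + 41) mod 58 = 55 — matches.
Step 2: x = (21*55 + 41) mod 58 = 36 — exactly as logged.
Step 3: x = (21*36 + 41) mod 58 = 43 — confirmed correct.
Step 4: x = (21*43 + 41) mod 58 = 16 — consistent with the transcript.
Step 5: x = (21*16 + 41) mod 58 = 29 — agrees with the transcript.
Step 6: x = (21*29 + 41) mod 58 = 12 — confirmed correct.
Step 7: x = (21*12 + 41) mod 58 = 3 — same as recorded.
Step 8: x = (21*3 + 41) mod 58 = 46 — no discrepancy.
No step deviates from the rules.

no error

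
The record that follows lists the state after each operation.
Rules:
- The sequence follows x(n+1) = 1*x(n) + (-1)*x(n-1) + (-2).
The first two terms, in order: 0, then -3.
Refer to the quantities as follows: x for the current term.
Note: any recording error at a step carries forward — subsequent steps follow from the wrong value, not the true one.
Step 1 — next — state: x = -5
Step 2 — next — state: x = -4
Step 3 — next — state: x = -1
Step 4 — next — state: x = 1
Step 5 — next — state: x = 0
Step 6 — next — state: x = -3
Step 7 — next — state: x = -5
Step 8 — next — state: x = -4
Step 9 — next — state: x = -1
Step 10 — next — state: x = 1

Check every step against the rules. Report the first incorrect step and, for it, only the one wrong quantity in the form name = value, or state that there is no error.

Step 1: x = 1*(-3) + (-1)*(0) + (-2) = -5 — verified.
Step 2: x = 1*(-5) + (-1)*(-3) + (-2) = -4 — agrees with the record.
Step 3: x = 1*(-4) + (-1)*(-5) + (-2) = -1 — consistent with the record.
Step 4: x = 1*(-1) + (-1)*(-4) + (-2) = 1 — matches.
Step 5: x = 1*(1) + (-1)*(-1) + (-2) = 0 — checks out.
Step 6: x = 1*(0) + (-1)*(1) + (-2) = -3 — matches.
Step 7: x = 1*(-3) + (-1)*(0) + (-2) = -5 — confirmed correct.
Step 8: x = 1*(-5) + (-1)*(-3) + (-2) = -4 — consistent with the record.
Step 9: x = 1*(-4) + (-1)*(-5) + (-2) = -1 — no discrepancy.
Step 10: x = 1*(-1) + (-1)*(-4) + (-2) = 1 — no discrepancy.
Each recorded entry agrees with the recomputation.

no error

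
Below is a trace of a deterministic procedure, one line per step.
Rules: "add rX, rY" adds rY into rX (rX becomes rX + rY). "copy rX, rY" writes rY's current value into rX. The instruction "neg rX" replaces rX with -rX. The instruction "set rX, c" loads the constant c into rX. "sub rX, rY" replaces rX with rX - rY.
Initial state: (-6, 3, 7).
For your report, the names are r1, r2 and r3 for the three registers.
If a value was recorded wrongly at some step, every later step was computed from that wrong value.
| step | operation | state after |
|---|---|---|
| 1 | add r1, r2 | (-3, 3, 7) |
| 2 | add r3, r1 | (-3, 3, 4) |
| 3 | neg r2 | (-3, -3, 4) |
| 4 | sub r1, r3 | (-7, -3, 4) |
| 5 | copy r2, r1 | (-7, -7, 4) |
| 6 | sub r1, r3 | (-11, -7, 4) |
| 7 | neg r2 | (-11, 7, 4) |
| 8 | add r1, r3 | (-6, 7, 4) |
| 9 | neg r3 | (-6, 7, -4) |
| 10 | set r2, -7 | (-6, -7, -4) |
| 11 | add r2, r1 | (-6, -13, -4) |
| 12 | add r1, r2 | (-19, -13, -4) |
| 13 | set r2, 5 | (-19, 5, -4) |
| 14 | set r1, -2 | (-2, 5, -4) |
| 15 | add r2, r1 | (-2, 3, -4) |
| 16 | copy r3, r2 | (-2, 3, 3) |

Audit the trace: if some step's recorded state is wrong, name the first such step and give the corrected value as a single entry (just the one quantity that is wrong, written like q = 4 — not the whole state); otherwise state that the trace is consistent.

step 1: r1 = -6 + 3 = -3 -> consistent with the trace
step 2: r3 = 7 + -3 = 4 -> confirmed correct
step 3: r2 = -(3) = -3 -> verified
step 4: r1 = -3 - 4 = -7 -> consistent with the trace
step 5: r2 = -7 -> exactly as logged
step 6: r1 = -7 - 4 = -11 -> exactly as logged
step 7: r2 = -(-7) = 7 -> verified
step 8: r1 = -11 + 4 = -7 -> the recorded entry deviates here
First incorrect step: 8; the correct value is r1 = -7.

step 8, r1 = -7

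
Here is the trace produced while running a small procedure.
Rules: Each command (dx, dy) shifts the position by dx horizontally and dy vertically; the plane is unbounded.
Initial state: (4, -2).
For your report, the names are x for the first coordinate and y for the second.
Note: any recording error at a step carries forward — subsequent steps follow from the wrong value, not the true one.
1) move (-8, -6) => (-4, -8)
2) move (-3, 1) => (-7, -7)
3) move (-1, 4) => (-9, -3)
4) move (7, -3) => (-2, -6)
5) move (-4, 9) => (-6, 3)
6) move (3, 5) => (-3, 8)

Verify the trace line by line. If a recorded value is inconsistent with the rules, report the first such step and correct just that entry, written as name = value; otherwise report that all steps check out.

Recomputing the run from the initial state:
step 1: x = -4, y = -8
step 2: x = -7, y = -7
step 3: x = -8, y = -3
step 4: x = -1, y = -6
step 5: x = -5, y = 3
step 6: x = -2, y = 8
The first disagreement with the trace is at step 3, where the value should be x = -8.

step 3, x = -8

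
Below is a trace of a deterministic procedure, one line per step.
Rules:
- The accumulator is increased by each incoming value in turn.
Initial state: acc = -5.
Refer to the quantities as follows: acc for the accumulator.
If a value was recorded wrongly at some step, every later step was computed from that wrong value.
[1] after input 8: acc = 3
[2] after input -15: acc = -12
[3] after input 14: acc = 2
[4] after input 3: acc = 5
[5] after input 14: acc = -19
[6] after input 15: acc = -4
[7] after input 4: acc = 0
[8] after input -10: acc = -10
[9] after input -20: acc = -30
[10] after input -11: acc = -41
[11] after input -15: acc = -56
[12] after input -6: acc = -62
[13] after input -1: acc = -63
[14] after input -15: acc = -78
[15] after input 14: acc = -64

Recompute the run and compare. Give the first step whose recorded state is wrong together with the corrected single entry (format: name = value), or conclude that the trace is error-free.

step 5, acc = 19

1. acc = -5 + 8 = 3 (exactly as logged)
2. acc = 3 + -15 = -12 (in agreement)
3. acc = -12 + 14 = 2 (exactly as logged)
4. acc = 2 + 3 = 5 (confirmed correct)
5. acc = 5 + 14 = 19 (first mismatch against the trace)
Step 5 is the first one off; corrected, acc = 19.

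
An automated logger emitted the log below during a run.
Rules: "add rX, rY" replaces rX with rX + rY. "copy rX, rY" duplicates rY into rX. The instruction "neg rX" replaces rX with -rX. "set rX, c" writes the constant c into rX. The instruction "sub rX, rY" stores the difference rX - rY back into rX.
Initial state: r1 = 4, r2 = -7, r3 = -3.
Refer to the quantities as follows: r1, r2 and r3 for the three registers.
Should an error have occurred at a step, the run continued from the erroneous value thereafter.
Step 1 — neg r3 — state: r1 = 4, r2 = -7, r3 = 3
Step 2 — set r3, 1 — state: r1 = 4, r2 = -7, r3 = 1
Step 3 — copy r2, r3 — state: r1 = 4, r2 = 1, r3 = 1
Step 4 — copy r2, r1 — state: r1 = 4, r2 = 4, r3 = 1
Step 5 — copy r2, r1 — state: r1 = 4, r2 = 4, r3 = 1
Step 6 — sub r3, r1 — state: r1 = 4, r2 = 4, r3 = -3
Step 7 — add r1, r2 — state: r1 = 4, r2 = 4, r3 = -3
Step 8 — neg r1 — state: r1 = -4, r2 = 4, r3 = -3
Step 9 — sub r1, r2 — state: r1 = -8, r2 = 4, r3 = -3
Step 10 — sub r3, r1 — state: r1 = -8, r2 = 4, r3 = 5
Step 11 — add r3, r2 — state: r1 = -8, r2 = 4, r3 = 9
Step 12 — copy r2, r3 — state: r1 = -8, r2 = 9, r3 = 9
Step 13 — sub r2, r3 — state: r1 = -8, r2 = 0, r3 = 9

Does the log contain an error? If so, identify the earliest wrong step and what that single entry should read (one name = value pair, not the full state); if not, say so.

step 7, r1 = 8

Step 1: r3 = -(-3) = 3 — verified.
Step 2: r3 = 1 — verified.
Step 3: r2 = 1 — verified.
Step 4: r2 = 4 — consistent with the log.
Step 5: r2 = 4 — exactly as logged.
Step 6: r3 = 1 - 4 = -3 — checks out.
Step 7: r1 = 4 + 4 = 8 — this is not what the log shows.
The audit stops at step 7: the recorded entry is wrong and should be r1 = 8.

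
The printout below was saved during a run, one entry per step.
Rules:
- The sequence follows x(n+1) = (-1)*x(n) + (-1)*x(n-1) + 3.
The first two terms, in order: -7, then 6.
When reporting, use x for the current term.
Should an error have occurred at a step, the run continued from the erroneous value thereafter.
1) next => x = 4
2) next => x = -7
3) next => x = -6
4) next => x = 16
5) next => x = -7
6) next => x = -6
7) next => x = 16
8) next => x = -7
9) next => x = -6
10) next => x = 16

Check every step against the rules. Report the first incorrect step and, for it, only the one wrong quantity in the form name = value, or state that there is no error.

step 1: x = -1*(6) + (-1)*(-7) + (3) = 4 -> same as recorded
step 2: x = -1*(4) + (-1)*(6) + (3) = -7 -> no discrepancy
step 3: x = -1*(-7) + (-1)*(4) + (3) = 6 -> first mismatch against the printout
First deviation found at step 3; the corrected entry is x = 6.

step 3, x = 6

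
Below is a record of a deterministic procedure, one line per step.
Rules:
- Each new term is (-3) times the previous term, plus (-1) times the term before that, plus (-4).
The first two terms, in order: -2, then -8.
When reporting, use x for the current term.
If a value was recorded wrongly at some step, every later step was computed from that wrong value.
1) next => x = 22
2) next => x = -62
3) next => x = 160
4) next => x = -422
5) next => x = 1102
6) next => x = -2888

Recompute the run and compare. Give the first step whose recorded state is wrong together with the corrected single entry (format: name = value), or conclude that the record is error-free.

no error

step 1: x = -3*(-8) + (-1)*(-2) + (-4) = 22 -> checks out
step 2: x = -3*(22) + (-1)*(-8) + (-4) = -62 -> verified
step 3: x = -3*(-62) + (-1)*(22) + (-4) = 160 -> same as recorded
step 4: x = -3*(160) + (-1)*(-62) + (-4) = -422 -> agrees with the record
step 5: x = -3*(-422) + (-1)*(160) + (-4) = 1102 -> verified
step 6: x = -3*(1102) + (-1)*(-422) + (-4) = -2888 -> confirmed correct
Each recorded entry agrees with the recomputation.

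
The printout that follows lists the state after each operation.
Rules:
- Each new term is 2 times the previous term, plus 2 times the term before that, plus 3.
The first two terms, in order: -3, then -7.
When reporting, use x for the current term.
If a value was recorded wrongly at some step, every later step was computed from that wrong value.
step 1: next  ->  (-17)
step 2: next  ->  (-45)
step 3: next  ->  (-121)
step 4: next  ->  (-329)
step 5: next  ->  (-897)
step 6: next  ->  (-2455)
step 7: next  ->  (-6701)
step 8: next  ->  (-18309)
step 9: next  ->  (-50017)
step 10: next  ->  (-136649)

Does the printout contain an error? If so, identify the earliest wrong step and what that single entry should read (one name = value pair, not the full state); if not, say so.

1. x = 2*(-7) + (2)*(-3) + (3) = -17 (confirmed correct)
2. x = 2*(-17) + (2)*(-7) + (3) = -45 (checks out)
3. x = 2*(-45) + (2)*(-17) + (3) = -121 (same as recorded)
4. x = 2*(-121) + (2)*(-45) + (3) = -329 (agrees with the printout)
5. x = 2*(-329) + (2)*(-121) + (3) = -897 (same as recorded)
6. x = 2*(-897) + (2)*(-329) + (3) = -2449 (first mismatch against the printout)
First incorrect step: 6; the correct value is x = -2449.

step 6, x = -2449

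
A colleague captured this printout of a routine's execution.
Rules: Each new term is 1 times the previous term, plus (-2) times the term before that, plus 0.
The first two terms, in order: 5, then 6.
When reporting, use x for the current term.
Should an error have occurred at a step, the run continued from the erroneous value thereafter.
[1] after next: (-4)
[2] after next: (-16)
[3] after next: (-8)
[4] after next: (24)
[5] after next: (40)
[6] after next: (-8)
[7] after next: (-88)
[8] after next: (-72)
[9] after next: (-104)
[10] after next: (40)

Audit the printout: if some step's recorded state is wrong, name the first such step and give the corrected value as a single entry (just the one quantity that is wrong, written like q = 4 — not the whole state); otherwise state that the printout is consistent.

Recomputing the run from the initial state:
step 1: x = -4
step 2: x = -16
step 3: x = -8
step 4: x = 24
step 5: x = 40
step 6: x = -8
step 7: x = -88
step 8: x = -72
step 9: x = 104
step 10: x = 248
The first disagreement with the printout is at step 9, where the value should be x = 104.

step 9, x = 104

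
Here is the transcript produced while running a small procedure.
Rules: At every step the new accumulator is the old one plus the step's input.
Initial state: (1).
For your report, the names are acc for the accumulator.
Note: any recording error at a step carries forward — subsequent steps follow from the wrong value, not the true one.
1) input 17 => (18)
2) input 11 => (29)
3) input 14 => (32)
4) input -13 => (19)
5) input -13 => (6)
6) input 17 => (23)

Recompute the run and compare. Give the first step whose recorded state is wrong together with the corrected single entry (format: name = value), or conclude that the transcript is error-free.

Step 1: acc = 1 + 17 = 18 — in agreement.
Step 2: acc = 18 + 11 = 29 — checks out.
Step 3: acc = 29 + 14 = 43 — the recorded entry deviates here.
First deviation found at step 3; the corrected entry is acc = 43.

step 3, acc = 43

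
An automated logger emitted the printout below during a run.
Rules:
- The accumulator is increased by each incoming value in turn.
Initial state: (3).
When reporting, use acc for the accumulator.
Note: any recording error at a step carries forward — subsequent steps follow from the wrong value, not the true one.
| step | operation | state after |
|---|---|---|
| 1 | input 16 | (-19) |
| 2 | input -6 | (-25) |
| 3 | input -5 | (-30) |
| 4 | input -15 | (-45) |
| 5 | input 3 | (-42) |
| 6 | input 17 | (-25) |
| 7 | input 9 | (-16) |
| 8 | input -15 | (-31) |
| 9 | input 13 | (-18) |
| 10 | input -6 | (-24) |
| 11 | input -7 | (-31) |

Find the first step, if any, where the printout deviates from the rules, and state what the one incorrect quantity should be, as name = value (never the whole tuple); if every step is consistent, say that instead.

Step 1: acc = 3 + 16 = 19 — the recorded entry deviates here.
First deviation found at step 1; the corrected entry is acc = 19.

step 1, acc = 19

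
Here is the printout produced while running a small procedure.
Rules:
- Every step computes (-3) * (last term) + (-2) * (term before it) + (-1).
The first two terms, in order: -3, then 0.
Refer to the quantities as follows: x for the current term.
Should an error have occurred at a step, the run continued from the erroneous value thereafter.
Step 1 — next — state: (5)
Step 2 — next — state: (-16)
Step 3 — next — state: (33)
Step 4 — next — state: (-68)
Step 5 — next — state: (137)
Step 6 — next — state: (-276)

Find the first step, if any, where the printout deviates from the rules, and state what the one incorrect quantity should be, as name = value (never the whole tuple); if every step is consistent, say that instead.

step 3, x = 37

step 1: x = -3*(0) + (-2)*(-3) + (-1) = 5 -> consistent with the printout
step 2: x = -3*(5) + (-2)*(0) + (-1) = -16 -> in agreement
step 3: x = -3*(-16) + (-2)*(5) + (-1) = 37 -> the recorded entry deviates here
That makes step 3 the first incorrect line — x = 37 is what it should show.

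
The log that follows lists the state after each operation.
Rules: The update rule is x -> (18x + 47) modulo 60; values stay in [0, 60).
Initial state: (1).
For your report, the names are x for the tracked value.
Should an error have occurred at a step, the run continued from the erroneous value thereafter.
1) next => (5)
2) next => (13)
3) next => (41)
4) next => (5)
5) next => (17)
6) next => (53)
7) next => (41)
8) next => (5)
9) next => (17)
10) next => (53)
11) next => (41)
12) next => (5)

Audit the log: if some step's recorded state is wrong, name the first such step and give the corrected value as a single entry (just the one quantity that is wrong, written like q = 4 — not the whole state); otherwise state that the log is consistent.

Recomputing the run from the initial state:
step 1: x = 5
step 2: x = 17
step 3: x = 53
step 4: x = 41
step 5: x = 5
step 6: x = 17
step 7: x = 53
step 8: x = 41
step 9: x = 5
step 10: x = 17
step 11: x = 53
step 12: x = 41
The first disagreement with the log is at step 2, where the value should be x = 17.

step 2, x = 17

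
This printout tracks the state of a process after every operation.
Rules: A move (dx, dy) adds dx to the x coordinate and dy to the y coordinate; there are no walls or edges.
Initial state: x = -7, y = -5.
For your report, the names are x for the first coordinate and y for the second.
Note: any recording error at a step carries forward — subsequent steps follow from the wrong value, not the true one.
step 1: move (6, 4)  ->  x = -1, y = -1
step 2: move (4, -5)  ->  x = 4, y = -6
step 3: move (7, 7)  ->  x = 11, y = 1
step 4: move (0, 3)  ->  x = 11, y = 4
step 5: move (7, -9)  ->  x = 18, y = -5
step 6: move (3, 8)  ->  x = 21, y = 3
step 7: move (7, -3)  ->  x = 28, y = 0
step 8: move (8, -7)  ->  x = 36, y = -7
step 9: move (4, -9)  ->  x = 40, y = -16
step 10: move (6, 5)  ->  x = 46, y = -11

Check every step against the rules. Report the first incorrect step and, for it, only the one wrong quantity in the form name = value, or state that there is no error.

1. x = -7 + (6) = -1, y = -5 + (4) = -1 (matches)
2. x = -1 + (4) = 3, y = -1 + (-5) = -6 (this is not what the printout shows)
The earliest wrong entry is at step 2: it should read x = 3.

step 2, x = 3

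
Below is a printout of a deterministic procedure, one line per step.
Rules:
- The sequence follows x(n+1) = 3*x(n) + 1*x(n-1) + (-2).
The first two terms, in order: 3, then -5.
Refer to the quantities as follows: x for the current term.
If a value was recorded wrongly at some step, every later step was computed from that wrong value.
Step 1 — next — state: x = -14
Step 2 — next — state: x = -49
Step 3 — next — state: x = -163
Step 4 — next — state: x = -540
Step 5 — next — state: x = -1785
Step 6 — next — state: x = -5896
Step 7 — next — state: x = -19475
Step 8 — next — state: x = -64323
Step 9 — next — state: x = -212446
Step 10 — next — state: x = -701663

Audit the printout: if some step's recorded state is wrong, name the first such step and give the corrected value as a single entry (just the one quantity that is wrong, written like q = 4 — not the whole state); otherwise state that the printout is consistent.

step 1: x = 3*(-5) + (1)*(3) + (-2) = -14 -> verified
step 2: x = 3*(-14) + (1)*(-5) + (-2) = -49 -> checks out
step 3: x = 3*(-49) + (1)*(-14) + (-2) = -163 -> matches
step 4: x = 3*(-163) + (1)*(-49) + (-2) = -540 -> consistent with the printout
step 5: x = 3*(-540) + (1)*(-163) + (-2) = -1785 -> in agreement
step 6: x = 3*(-1785) + (1)*(-540) + (-2) = -5897 -> the recorded entry deviates here
The audit stops at step 6: the recorded entry is wrong and should be x = -5897.

step 6, x = -5897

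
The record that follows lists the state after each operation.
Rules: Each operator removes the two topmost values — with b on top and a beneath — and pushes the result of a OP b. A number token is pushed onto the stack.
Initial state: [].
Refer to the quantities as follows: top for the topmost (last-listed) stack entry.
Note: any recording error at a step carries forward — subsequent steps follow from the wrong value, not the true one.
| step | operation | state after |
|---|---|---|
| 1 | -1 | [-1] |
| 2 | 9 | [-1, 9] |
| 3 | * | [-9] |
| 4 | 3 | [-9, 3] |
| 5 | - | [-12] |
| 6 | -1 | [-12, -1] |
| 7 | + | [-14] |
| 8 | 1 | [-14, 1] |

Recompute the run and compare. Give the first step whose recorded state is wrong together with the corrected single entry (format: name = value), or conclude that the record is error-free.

Recomputing the run from the initial state:
step 1: [-1]
step 2: [-1, 9]
step 3: [-9]
step 4: [-9, 3]
step 5: [-12]
step 6: [-12, -1]
step 7: [-13]
step 8: [-13, 1]
The first disagreement with the record is at step 7, where the value should be top = -13.

step 7, top = -13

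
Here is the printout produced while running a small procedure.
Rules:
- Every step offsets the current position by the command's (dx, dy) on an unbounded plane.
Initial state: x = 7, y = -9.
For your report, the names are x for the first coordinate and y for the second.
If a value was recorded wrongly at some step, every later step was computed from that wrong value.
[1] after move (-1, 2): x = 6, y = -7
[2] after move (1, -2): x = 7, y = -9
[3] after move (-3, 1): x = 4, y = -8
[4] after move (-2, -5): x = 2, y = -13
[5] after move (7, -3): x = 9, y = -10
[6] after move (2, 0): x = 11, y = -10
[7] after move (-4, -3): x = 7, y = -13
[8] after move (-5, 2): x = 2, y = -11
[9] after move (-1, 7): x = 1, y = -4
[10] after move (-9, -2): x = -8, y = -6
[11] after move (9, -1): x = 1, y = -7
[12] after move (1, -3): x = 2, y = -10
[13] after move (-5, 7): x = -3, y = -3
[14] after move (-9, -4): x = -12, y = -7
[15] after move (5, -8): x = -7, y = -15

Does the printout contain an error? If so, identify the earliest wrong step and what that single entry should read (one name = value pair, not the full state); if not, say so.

Recomputing the run from the initial state:
step 1: x = 6, y = -7
step 2: x = 7, y = -9
step 3: x = 4, y = -8
step 4: x = 2, y = -13
step 5: x = 9, y = -16
step 6: x = 11, y = -16
step 7: x = 7, y = -19
step 8: x = 2, y = -17
step 9: x = 1, y = -10
step 10: x = -8, y = -12
step 11: x = 1, y = -13
step 12: x = 2, y = -16
step 13: x = -3, y = -9
step 14: x = -12, y = -13
step 15: x = -7, y = -21
The first disagreement with the printout is at step 5, where the value should be y = -16.

step 5, y = -16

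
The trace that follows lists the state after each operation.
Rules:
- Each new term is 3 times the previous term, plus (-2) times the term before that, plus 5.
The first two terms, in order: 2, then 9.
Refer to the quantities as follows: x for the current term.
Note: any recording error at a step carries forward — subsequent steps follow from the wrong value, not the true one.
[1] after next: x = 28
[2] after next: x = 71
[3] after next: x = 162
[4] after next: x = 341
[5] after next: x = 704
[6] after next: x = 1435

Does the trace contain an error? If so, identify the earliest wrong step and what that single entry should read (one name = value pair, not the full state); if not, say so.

step 4, x = 349

step 1: x = 3*(9) + (-2)*(2) + (5) = 28 -> same as recorded
step 2: x = 3*(28) + (-2)*(9) + (5) = 71 -> verified
step 3: x = 3*(71) + (-2)*(28) + (5) = 162 -> consistent with the trace
step 4: x = 3*(162) + (-2)*(71) + (5) = 349 -> the trace has a different value
The audit stops at step 4: the recorded entry is wrong and should be x = 349.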